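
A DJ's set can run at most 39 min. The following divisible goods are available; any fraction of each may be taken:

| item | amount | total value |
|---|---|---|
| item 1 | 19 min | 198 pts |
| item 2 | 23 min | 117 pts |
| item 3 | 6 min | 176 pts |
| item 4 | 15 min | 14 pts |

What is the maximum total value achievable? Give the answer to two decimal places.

Take in order of value per unit:
- item 3 (176/6 per unit): all 6 → value 176, running total 176.00
- item 1 (198/19 per unit): all 19 → value 198, running total 374.00
- item 2 (117/23 per unit): 14 of 23 → value 14×117/23 = 71.2174, running total 445.22
Total 445.22.

445.22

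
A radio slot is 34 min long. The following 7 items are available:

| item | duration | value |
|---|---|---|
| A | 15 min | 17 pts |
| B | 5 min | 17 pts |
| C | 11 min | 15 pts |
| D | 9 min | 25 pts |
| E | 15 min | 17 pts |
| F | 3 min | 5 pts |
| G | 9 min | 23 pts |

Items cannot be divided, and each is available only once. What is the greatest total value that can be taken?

Check high-value combinations within 34 min:
- B+C+D+G: duration 5+11+9+9=34, value 17+15+25+23=80
- B+D+F+G: duration 5+9+3+9=26, value 17+25+5+23=70
- C+D+F+G: duration 11+9+3+9=32, value 15+25+5+23=68
- B+D+G: duration 5+9+9=23, value 17+25+23=65
- A+D+G: duration 15+9+9=33, value 17+25+23=65
Best: 80 pts.

80 pts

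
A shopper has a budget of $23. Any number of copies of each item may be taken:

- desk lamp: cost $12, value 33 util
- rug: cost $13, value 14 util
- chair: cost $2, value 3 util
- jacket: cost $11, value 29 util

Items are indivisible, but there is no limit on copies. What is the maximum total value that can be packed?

62 util

Best value-per-unit is desk lamp at 33/12; filling with it alone gives 1×33 = 33.
Optimal mix: 1×desk lamp + 1×jacket → cost 23, value 62.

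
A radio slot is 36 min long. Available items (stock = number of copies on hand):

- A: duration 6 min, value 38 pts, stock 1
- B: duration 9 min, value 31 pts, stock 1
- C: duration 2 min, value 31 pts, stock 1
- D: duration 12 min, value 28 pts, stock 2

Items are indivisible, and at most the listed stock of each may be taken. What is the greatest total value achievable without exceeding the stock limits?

Best selections within duration 36 and stock limits:
- 1×A + 1×B + 1×C + 1×D: duration 29, value 128
- 1×A + 1×C + 2×D: duration 32, value 125
- 1×B + 1×C + 2×D: duration 35, value 118
Best: 128 pts.

128 pts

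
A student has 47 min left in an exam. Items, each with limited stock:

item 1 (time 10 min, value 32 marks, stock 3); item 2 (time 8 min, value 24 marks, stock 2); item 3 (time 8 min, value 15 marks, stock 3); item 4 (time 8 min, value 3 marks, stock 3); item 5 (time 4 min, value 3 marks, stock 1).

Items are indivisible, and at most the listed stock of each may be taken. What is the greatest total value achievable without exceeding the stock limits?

144 marks

Best selections within time 47 and stock limits:
- 3×item 1 + 2×item 2: time 46, value 144
- 3×item 1 + 1×item 2 + 1×item 3: time 46, value 135
Best: 144 marks.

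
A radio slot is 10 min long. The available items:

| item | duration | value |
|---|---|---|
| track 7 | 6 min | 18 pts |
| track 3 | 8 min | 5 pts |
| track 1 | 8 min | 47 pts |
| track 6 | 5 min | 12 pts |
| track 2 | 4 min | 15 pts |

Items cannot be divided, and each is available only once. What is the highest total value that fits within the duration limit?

Check high-value combinations within 10 min:
- track 1: duration 8, value 47
- track 7+track 2: duration 6+4=10, value 18+15=33
- track 6+track 2: duration 5+4=9, value 12+15=27
- track 7: duration 6, value 18
- track 2: duration 4, value 15
Best: 47 pts.

47 pts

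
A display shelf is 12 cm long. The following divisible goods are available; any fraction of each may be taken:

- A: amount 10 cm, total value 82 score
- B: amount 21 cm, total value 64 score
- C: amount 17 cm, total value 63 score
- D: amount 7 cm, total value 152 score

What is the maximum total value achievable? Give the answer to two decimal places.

193.00

Take in order of value per unit:
- D (152/7 per unit): all 7 → value 152, running total 152.00
- A (82/10 per unit): 5 of 10 → value 5×82/10 = 41.0000, running total 193.00
Total 193.00.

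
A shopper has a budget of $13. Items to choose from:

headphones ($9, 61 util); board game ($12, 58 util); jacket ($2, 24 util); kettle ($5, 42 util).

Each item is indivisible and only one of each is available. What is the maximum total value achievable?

This is a 0/1 knapsack; check combinations near the capacity.
- headphones+jacket: cost 9+2=11, value 61+24=85
- jacket+kettle: cost 2+5=7, value 24+42=66
- headphones: cost 9, value 61
- board game: cost 12, value 58
Best: 85 util.

85 util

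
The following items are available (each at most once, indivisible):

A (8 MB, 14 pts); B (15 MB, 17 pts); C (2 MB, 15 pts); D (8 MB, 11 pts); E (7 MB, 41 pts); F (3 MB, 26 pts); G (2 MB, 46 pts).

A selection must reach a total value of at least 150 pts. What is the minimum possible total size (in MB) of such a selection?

Subsets with value ≥ 150, sorted by total size:
- A+C+D+E+F+G: size 30, value 153
- A+B+C+E+F+G: size 37, value 159
Minimum size: 30 MB.

30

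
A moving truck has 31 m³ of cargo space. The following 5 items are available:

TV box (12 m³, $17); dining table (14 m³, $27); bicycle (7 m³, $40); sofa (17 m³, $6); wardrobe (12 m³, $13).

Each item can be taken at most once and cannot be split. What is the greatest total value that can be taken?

This is a 0/1 knapsack; check combinations near the capacity.
- TV box+bicycle+wardrobe: volume 12+7+12=31, value 17+40+13=70
- dining table+bicycle: volume 14+7=21, value 27+40=67
- TV box+bicycle: volume 12+7=19, value 17+40=57
Best: $70.

$70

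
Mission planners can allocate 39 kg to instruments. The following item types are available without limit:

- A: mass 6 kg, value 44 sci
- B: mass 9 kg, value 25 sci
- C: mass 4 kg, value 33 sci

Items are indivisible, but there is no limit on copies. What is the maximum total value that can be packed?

308 sci

Best value-per-unit is C at 33/4; filling with it alone gives 9×33 = 297.
Optimal mix: 1×A + 8×C → mass 38, value 308.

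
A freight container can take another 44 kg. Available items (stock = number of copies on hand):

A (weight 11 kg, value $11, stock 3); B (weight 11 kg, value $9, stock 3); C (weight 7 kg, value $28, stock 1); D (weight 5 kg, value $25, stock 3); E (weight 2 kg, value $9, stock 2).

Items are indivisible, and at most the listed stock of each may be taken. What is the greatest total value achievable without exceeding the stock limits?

Best selections within weight 44 and stock limits:
- 1×A + 1×C + 3×D + 2×E: weight 37, value 132
- 1×B + 1×C + 3×D + 2×E: weight 37, value 130
- 2×A + 1×C + 3×D: weight 44, value 125
- 1×A + 1×C + 3×D + 1×E: weight 35, value 123
Best: $132.

$132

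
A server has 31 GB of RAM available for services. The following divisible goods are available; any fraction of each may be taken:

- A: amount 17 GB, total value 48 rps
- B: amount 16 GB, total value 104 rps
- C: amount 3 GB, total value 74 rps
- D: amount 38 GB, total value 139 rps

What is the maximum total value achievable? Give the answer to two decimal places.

221.89

Take in order of value per unit:
- C (74/3 per unit): all 3 → value 74, running total 74.00
- B (104/16 per unit): all 16 → value 104, running total 178.00
- D (139/38 per unit): 12 of 38 → value 12×139/38 = 43.8947, running total 221.89
Total 221.89.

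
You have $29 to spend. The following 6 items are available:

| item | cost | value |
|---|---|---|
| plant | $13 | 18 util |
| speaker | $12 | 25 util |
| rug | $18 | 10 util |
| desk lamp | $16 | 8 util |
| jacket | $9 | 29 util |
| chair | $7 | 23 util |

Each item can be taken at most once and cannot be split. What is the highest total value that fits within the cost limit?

77 util

Check high-value combinations within $29:
- speaker+jacket+chair: cost 12+9+7=28, value 25+29+23=77
- plant+jacket+chair: cost 13+9+7=29, value 18+29+23=70
- speaker+jacket: cost 12+9=21, value 25+29=54
- jacket+chair: cost 9+7=16, value 29+23=52
- speaker+chair: cost 12+7=19, value 25+23=48
Best: 77 util.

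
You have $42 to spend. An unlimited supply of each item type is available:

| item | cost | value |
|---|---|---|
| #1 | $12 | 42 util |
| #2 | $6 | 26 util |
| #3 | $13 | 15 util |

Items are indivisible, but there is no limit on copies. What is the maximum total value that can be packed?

Best value-per-unit is #2 at 26/6, and filling with it alone uses cost 7×6=42. No mix of the others beats 7×26 = 182.

182 util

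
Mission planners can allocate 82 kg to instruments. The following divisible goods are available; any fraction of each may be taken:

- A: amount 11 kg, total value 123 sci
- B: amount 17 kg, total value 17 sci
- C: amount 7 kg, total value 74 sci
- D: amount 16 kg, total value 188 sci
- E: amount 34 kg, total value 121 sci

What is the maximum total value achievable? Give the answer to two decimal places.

520.00

Take in order of value per unit:
- D (188/16 per unit): all 16 → value 188, running total 188.00
- A (123/11 per unit): all 11 → value 123, running total 311.00
- C (74/7 per unit): all 7 → value 74, running total 385.00
- E (121/34 per unit): all 34 → value 121, running total 506.00
- B (17/17 per unit): 14 of 17 → value 14×17/17 = 14.0000, running total 520.00
Total 520.00.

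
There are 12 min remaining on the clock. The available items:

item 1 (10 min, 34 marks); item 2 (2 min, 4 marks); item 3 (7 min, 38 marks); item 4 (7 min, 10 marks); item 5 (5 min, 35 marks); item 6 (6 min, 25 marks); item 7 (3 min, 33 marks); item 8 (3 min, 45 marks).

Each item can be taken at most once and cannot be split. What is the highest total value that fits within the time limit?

Check high-value combinations within 12 min:
- item 5+item 7+item 8: time 5+3+3=11, value 35+33+45=113
- item 6+item 7+item 8: time 6+3+3=12, value 25+33+45=103
- item 2+item 3+item 8: time 2+7+3=12, value 4+38+45=87
- item 2+item 5+item 8: time 2+5+3=10, value 4+35+45=84
Best: 113 marks.

113 marks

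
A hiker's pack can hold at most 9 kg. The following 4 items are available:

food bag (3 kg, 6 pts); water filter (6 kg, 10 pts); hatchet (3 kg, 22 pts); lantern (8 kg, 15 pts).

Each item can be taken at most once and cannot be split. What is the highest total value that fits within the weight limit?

32 pts

This is a 0/1 knapsack; check combinations near the capacity.
- water filter+hatchet: weight 6+3=9, value 10+22=32
- food bag+hatchet: weight 3+3=6, value 6+22=28
- hatchet: weight 3, value 22
Best: 32 pts.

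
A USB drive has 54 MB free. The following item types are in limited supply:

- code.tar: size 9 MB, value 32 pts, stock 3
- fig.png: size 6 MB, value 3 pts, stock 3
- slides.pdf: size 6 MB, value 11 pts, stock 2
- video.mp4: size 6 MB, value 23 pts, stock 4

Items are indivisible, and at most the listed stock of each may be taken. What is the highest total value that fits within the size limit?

Top feasible selections:
- 3×code.tar + 4×video.mp4: size 51, value 188
- 2×code.tar + 2×slides.pdf + 4×video.mp4: size 54, value 178
Best: 188 pts.

188 pts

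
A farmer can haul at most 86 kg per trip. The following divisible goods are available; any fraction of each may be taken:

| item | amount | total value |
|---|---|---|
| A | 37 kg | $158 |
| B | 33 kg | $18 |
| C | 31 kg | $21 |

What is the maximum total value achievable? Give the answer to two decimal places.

188.82

Take in order of value per unit:
- A (158/37 per unit): all 37 → value 158, running total 158.00
- C (21/31 per unit): all 31 → value 21, running total 179.00
- B (18/33 per unit): 18 of 33 → value 18×18/33 = 9.8182, running total 188.82
Total 188.82.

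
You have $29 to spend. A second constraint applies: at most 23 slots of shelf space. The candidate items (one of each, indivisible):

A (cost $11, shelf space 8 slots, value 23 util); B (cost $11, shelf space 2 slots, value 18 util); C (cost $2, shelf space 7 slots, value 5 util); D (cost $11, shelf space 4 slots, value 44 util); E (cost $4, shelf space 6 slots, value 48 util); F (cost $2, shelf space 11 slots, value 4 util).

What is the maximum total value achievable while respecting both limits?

115 util

Feasible sets respecting both limits:
- A+D+E: cost 26, shelf space 18, value 115
- B+C+D+E: cost 28, shelf space 19, value 115
- B+D+E+F: cost 28, shelf space 23, value 114
- B+D+E: cost 26, shelf space 12, value 110
Best: 115 util.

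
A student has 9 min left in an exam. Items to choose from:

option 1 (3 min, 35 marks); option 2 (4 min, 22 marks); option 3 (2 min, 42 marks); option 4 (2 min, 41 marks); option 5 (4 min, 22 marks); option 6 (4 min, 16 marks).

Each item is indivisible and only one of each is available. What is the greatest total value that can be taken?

Check high-value combinations within 9 min:
- option 1+option 3+option 4: time 3+2+2=7, value 35+42+41=118
- option 2+option 3+option 4: time 4+2+2=8, value 22+42+41=105
- option 3+option 4+option 5: time 2+2+4=8, value 42+41+22=105
- option 3+option 4+option 6: time 2+2+4=8, value 42+41+16=99
Best: 118 marks.

118 marks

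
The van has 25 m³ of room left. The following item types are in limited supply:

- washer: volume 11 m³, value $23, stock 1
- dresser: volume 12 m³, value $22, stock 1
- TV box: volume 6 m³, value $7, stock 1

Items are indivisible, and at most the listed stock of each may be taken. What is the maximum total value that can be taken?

Top feasible selections:
- 1×washer + 1×dresser: volume 23, value 45
- 1×washer + 1×TV box: volume 17, value 30
- 1×dresser + 1×TV box: volume 18, value 29
- 1×washer: volume 11, value 23
Best: $45.

$45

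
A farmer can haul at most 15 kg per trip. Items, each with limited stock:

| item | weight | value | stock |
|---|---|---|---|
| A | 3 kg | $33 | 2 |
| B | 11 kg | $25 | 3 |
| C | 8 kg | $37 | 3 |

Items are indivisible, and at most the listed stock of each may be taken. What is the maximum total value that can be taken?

Best selections within weight 15 and stock limits:
- 2×A + 1×C: weight 14, value 103
- 1×A + 1×C: weight 11, value 70
- 2×A: weight 6, value 66
Best: $103.

$103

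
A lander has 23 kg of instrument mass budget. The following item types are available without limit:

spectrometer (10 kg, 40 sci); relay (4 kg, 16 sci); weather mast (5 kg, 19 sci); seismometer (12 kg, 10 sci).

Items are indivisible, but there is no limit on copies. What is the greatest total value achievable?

Best value-per-unit is spectrometer at 40/10; filling with it alone gives 2×40 = 80.
Optimal mix: 1×spectrometer + 2×relay + 1×weather mast → mass 23, value 91.

91 sci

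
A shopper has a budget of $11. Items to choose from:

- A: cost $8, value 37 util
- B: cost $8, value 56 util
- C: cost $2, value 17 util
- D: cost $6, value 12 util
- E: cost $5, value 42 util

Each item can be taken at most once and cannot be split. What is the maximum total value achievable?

73 util

Check high-value combinations within $11:
- B+C: cost 8+2=10, value 56+17=73
- C+E: cost 2+5=7, value 17+42=59
- B: cost 8, value 56
Best: 73 util.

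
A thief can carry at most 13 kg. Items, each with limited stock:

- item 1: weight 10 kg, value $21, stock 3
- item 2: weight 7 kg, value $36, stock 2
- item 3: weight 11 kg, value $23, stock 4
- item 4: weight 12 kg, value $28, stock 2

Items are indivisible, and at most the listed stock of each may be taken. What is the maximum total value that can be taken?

Best selections within weight 13 and stock limits:
- 1×item 2: weight 7, value 36
- 1×item 4: weight 12, value 28
- 1×item 3: weight 11, value 23
- 1×item 1: weight 10, value 21
Best: $36.

$36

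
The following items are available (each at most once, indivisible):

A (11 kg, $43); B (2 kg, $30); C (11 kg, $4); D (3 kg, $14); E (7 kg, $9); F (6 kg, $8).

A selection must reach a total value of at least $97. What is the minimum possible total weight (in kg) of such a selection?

Subsets with value ≥ 97, sorted by total weight:
- A+B+D+E+F: weight 29, value 104
- A+B+C+D+F: weight 33, value 99
Minimum weight: 29 kg.

29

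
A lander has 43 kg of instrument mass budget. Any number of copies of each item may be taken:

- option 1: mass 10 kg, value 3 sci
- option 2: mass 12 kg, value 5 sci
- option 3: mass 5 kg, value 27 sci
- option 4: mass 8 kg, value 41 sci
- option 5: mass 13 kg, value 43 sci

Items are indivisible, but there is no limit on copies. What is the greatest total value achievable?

Best value-per-unit is option 3 at 27/5; filling with it alone gives 8×27 = 216.
Optimal mix: 7×option 3 + 1×option 4 → mass 43, value 230.

230 sci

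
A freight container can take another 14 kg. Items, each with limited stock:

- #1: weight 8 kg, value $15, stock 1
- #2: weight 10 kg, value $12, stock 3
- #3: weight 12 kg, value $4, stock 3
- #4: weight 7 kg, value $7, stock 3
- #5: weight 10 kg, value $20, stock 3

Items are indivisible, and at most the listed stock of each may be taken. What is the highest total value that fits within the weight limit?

Best selections within weight 14 and stock limits:
- 1×#5: weight 10, value 20
- 1×#1: weight 8, value 15
- 2×#4: weight 14, value 14
- 1×#2: weight 10, value 12
Best: $20.

$20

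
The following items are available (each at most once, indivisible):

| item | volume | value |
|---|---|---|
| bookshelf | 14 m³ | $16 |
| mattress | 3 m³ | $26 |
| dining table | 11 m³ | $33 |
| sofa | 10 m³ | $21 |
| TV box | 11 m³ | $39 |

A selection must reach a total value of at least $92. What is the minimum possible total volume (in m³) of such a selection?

Subsets with value ≥ 92, sorted by total volume:
- mattress+dining table+TV box: volume 25, value 98
- dining table+sofa+TV box: volume 32, value 93
- mattress+dining table+sofa+TV box: volume 35, value 119
Minimum volume: 25 m³.

25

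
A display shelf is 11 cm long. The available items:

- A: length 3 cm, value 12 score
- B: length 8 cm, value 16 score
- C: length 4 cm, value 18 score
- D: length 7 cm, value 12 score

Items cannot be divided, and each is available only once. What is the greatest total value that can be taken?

Check high-value combinations within 11 cm:
- A+C: length 3+4=7, value 12+18=30
- C+D: length 4+7=11, value 18+12=30
- A+B: length 3+8=11, value 12+16=28
- A+D: length 3+7=10, value 12+12=24
Best: 30 score.

30 score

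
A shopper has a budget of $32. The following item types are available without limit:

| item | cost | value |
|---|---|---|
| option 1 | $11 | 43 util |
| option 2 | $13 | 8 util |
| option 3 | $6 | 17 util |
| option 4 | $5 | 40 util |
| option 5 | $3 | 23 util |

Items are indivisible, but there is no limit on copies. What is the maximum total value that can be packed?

252 util

Best value-per-unit is option 4 at 40/5; filling with it alone gives 6×40 = 240.
Optimal mix: 4×option 4 + 4×option 5 → cost 32, value 252.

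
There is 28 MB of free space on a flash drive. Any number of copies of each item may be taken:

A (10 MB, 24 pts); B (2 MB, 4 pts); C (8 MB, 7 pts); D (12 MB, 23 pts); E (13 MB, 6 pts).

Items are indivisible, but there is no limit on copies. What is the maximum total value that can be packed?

Best value-per-unit is A at 24/10; filling with it alone gives 2×24 = 48.
Optimal mix: 2×A + 4×B → size 28, value 64.

64 pts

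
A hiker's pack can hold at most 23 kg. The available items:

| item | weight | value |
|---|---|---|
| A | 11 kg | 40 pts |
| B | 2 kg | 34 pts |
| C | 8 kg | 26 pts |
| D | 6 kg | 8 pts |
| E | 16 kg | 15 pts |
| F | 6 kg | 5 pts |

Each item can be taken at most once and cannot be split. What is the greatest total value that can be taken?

100 pts

Check high-value combinations within 23 kg:
- A+B+C: weight 11+2+8=21, value 40+34+26=100
- A+B+D: weight 11+2+6=19, value 40+34+8=82
- A+B+F: weight 11+2+6=19, value 40+34+5=79
- A+B: weight 11+2=13, value 40+34=74
Best: 100 pts.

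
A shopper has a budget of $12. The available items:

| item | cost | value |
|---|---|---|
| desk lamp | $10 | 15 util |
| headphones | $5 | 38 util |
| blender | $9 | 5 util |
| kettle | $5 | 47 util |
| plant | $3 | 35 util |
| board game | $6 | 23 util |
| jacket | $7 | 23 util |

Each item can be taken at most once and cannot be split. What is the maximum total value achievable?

85 util

Check high-value combinations within $12:
- headphones+kettle: cost 5+5=10, value 38+47=85
- kettle+plant: cost 5+3=8, value 47+35=82
- headphones+plant: cost 5+3=8, value 38+35=73
- kettle+board game: cost 5+6=11, value 47+23=70
Best: 85 util.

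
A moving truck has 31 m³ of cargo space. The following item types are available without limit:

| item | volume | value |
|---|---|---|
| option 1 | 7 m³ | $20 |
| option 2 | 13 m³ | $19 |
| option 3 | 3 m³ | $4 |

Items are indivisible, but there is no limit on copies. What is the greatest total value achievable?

$84

Best value-per-unit is option 1 at 20/7; filling with it alone gives 4×20 = 80.
Optimal mix: 4×option 1 + 1×option 3 → volume 31, value 84.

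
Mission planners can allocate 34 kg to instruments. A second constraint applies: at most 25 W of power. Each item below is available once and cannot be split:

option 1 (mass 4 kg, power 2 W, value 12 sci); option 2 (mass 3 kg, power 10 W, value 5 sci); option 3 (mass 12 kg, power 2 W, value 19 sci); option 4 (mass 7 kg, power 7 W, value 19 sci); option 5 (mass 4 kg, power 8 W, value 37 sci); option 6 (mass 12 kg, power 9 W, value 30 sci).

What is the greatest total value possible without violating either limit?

Feasible sets respecting both limits:
- option 1+option 3+option 5+option 6: mass 32, power 21, value 98
- option 1+option 3+option 4+option 5: mass 27, power 19, value 87
- option 3+option 5+option 6: mass 28, power 19, value 86
Best: 98 sci.

98 sci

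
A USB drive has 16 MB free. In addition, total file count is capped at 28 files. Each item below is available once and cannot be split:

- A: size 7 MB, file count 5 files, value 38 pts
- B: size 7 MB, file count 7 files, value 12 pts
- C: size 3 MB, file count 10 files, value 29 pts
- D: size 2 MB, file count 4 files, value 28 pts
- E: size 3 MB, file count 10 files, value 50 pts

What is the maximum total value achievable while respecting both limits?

Feasible sets respecting both limits:
- A+C+E: size 13, file count 25, value 117
- A+D+E: size 12, file count 19, value 116
- C+D+E: size 8, file count 24, value 107
Best: 117 pts.

117 pts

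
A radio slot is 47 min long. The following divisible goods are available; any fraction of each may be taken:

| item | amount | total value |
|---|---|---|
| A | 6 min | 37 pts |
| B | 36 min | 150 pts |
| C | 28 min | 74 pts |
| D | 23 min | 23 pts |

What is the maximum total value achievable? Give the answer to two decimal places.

Take in order of value per unit:
- A (37/6 per unit): all 6 → value 37, running total 37.00
- B (150/36 per unit): all 36 → value 150, running total 187.00
- C (74/28 per unit): 5 of 28 → value 5×74/28 = 13.2143, running total 200.21
Total 200.21.

200.21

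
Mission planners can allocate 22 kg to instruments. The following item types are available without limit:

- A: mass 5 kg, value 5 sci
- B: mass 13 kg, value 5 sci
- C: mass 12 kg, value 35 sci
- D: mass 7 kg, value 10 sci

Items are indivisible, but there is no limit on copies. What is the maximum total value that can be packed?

Best value-per-unit is C at 35/12; filling with it alone gives 1×35 = 35.
Optimal mix: 2×A + 1×C → mass 22, value 45.

45 sci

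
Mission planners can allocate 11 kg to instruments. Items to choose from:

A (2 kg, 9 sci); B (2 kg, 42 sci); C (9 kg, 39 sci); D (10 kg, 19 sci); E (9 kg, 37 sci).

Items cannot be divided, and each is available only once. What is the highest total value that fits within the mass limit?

Check high-value combinations within 11 kg:
- B+C: mass 2+9=11, value 42+39=81
- B+E: mass 2+9=11, value 42+37=79
- A+B: mass 2+2=4, value 9+42=51
- A+C: mass 2+9=11, value 9+39=48
Best: 81 sci.

81 sci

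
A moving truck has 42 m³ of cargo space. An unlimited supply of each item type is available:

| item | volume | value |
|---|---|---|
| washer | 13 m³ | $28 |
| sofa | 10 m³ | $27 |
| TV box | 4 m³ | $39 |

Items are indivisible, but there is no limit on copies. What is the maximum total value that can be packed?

Best value-per-unit is TV box at 39/4, and filling with it alone uses volume 10×4=40. No mix of the others beats 10×39 = 390.

$390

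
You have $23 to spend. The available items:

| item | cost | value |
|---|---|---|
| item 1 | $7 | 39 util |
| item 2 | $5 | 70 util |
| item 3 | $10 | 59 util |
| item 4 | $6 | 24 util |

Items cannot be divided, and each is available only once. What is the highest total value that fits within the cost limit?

168 util

Check high-value combinations within $23:
- item 1+item 2+item 3: cost 7+5+10=22, value 39+70+59=168
- item 2+item 3+item 4: cost 5+10+6=21, value 70+59+24=153
- item 1+item 2+item 4: cost 7+5+6=18, value 39+70+24=133
- item 2+item 3: cost 5+10=15, value 70+59=129
Best: 168 util.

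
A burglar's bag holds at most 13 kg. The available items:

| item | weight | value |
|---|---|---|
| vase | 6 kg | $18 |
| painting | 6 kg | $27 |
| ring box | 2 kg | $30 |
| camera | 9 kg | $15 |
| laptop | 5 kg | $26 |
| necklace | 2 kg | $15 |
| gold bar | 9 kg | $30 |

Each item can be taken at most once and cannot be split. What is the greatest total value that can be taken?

$83

Check high-value combinations within 13 kg:
- painting+ring box+laptop: weight 6+2+5=13, value 27+30+26=83
- ring box+necklace+gold bar: weight 2+2+9=13, value 30+15+30=75
- vase+ring box+laptop: weight 6+2+5=13, value 18+30+26=74
- painting+ring box+necklace: weight 6+2+2=10, value 27+30+15=72
- ring box+laptop+necklace: weight 2+5+2=9, value 30+26+15=71
Best: $83.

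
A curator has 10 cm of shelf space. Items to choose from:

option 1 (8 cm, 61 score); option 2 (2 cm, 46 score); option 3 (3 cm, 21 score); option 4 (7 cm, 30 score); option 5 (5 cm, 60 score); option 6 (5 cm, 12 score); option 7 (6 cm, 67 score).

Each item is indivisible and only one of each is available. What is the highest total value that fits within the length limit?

Check high-value combinations within 10 cm:
- option 2+option 3+option 5: length 2+3+5=10, value 46+21+60=127
- option 2+option 7: length 2+6=8, value 46+67=113
- option 1+option 2: length 8+2=10, value 61+46=107
- option 2+option 5: length 2+5=7, value 46+60=106
Best: 127 score.

127 score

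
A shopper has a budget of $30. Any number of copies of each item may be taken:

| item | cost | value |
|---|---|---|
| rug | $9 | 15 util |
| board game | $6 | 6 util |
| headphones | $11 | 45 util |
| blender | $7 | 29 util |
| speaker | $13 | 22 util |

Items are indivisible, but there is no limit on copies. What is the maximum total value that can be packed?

119 util

Best value-per-unit is blender at 29/7; filling with it alone gives 4×29 = 116.
Optimal mix: 2×headphones + 1×blender → cost 29, value 119.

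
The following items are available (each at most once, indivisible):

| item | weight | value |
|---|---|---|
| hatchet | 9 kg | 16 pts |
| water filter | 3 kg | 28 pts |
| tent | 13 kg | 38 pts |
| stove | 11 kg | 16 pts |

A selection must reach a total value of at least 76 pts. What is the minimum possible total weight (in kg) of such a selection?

25

Subsets with value ≥ 76, sorted by total weight:
- hatchet+water filter+tent: weight 25, value 82
- water filter+tent+stove: weight 27, value 82
Minimum weight: 25 kg.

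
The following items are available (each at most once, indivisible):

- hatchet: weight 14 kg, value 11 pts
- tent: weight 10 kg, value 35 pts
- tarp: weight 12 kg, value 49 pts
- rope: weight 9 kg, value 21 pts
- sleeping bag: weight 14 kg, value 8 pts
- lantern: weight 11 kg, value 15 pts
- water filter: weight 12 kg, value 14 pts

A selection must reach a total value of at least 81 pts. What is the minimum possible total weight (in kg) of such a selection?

Subsets with value ≥ 81, sorted by total weight:
- tent+tarp: weight 22, value 84
- tent+tarp+rope: weight 31, value 105
- tarp+rope+lantern: weight 32, value 85
- tent+tarp+lantern: weight 33, value 99
Minimum weight: 22 kg.

22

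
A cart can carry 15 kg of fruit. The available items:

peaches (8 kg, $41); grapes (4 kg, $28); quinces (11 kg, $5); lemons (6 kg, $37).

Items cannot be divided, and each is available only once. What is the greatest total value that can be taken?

$78

Check high-value combinations within 15 kg:
- peaches+lemons: weight 8+6=14, value 41+37=78
- peaches+grapes: weight 8+4=12, value 41+28=69
- grapes+lemons: weight 4+6=10, value 28+37=65
Best: $78.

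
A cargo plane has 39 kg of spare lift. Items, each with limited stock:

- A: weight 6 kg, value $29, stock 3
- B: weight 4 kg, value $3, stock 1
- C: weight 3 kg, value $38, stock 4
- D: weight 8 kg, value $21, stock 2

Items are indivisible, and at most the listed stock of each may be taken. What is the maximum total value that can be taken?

Top feasible selections:
- 3×A + 4×C + 1×D: weight 38, value 260
- 3×A + 1×B + 4×C: weight 34, value 242
Best: $260.

$260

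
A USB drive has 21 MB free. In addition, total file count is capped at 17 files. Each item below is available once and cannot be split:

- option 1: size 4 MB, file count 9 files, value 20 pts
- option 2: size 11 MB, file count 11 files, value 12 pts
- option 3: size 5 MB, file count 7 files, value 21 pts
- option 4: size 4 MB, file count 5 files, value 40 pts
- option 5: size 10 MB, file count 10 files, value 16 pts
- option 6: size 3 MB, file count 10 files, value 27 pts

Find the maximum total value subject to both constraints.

67 pts

Feasible sets respecting both limits:
- option 4+option 6: size 7, file count 15, value 67
- option 3+option 4: size 9, file count 12, value 61
- option 1+option 4: size 8, file count 14, value 60
- option 4+option 5: size 14, file count 15, value 56
Best: 67 pts.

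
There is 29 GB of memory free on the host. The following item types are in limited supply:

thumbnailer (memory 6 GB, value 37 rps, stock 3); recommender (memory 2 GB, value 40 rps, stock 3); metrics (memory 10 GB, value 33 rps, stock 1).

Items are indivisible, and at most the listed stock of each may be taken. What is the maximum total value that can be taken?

Top feasible selections:
- 3×thumbnailer + 3×recommender: memory 24, value 231
- 2×thumbnailer + 3×recommender + 1×metrics: memory 28, value 227
Best: 231 rps.

231 rps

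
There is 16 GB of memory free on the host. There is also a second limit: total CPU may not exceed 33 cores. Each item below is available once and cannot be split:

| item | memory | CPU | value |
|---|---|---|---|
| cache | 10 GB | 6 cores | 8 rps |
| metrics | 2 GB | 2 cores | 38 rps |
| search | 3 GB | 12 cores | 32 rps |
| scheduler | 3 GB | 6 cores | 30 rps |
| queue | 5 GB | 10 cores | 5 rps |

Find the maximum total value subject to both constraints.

105 rps

Feasible sets respecting both limits:
- metrics+search+scheduler+queue: memory 13, CPU 30, value 105
- metrics+search+scheduler: memory 8, CPU 20, value 100
- cache+metrics+search: memory 15, CPU 20, value 78
Best: 105 rps.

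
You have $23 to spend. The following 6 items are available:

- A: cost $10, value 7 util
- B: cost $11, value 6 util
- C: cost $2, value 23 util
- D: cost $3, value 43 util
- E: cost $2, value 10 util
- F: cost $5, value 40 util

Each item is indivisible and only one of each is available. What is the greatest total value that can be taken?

123 util

This is a 0/1 knapsack; check combinations near the capacity.
- A+C+D+E+F: cost 10+2+3+2+5=22, value 7+23+43+10+40=123
- B+C+D+E+F: cost 11+2+3+2+5=23, value 6+23+43+10+40=122
- C+D+E+F: cost 2+3+2+5=12, value 23+43+10+40=116
- A+C+D+F: cost 10+2+3+5=20, value 7+23+43+40=113
Best: 123 util.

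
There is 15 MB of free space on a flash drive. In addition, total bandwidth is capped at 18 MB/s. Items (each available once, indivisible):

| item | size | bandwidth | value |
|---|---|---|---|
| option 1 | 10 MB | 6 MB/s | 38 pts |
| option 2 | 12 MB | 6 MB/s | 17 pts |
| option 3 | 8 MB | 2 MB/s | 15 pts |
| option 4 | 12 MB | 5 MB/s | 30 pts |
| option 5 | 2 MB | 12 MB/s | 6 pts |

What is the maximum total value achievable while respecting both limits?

Feasible sets respecting both limits:
- option 1+option 5: size 12, bandwidth 18, value 44
- option 1: size 10, bandwidth 6, value 38
- option 4+option 5: size 14, bandwidth 17, value 36
Best: 44 pts.

44 pts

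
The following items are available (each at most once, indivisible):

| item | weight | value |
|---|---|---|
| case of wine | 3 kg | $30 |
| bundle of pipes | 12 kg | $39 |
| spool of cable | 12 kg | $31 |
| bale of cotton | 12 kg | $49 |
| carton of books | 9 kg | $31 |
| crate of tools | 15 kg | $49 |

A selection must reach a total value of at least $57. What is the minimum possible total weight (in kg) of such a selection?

12

Subsets with value ≥ 57, sorted by total weight:
- case of wine+carton of books: weight 12, value 61
- case of wine+bale of cotton: weight 15, value 79
- case of wine+bundle of pipes: weight 15, value 69
- case of wine+spool of cable: weight 15, value 61
Minimum weight: 12 kg.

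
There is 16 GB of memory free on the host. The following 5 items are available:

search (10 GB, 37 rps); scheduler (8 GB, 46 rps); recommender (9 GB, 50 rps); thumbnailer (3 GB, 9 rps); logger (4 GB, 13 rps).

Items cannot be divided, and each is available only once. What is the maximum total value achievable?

72 rps

Check high-value combinations within 16 GB:
- recommender+thumbnailer+logger: memory 9+3+4=16, value 50+9+13=72
- scheduler+thumbnailer+logger: memory 8+3+4=15, value 46+9+13=68
- recommender+logger: memory 9+4=13, value 50+13=63
- recommender+thumbnailer: memory 9+3=12, value 50+9=59
- scheduler+logger: memory 8+4=12, value 46+13=59
Best: 72 rps.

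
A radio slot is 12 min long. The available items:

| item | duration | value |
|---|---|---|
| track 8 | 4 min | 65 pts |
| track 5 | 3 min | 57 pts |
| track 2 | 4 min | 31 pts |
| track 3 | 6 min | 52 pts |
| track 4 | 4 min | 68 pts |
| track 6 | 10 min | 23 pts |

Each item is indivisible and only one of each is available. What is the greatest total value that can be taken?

Check high-value combinations within 12 min:
- track 8+track 5+track 4: duration 4+3+4=11, value 65+57+68=190
- track 8+track 2+track 4: duration 4+4+4=12, value 65+31+68=164
- track 5+track 2+track 4: duration 3+4+4=11, value 57+31+68=156
Best: 190 pts.

190 pts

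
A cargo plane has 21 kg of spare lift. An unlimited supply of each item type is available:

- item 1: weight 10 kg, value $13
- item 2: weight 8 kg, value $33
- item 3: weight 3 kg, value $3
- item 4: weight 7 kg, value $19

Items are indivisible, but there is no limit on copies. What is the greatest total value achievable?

Best value-per-unit is item 2 at 33/8; filling with it alone gives 2×33 = 66.
Optimal mix: 2×item 2 + 1×item 3 → weight 19, value 69.

$69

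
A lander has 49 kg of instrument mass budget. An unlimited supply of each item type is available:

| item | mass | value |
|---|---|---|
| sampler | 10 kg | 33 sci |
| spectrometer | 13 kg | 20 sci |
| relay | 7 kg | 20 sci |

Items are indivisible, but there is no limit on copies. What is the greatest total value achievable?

152 sci

Best value-per-unit is sampler at 33/10; filling with it alone gives 4×33 = 132.
Optimal mix: 4×sampler + 1×relay → mass 47, value 152.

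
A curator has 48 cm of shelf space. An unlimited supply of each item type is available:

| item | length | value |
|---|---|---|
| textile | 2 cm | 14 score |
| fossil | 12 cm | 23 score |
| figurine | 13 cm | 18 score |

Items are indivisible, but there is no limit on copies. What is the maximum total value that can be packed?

336 score

Best value-per-unit is textile at 14/2, and filling with it alone uses length 24×2=48. No mix of the others beats 24×14 = 336.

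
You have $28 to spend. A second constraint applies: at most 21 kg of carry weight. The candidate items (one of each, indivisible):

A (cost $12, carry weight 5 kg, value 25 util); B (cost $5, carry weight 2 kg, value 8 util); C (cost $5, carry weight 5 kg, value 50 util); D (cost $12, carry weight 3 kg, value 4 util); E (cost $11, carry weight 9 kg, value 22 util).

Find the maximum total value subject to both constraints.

Feasible sets respecting both limits:
- A+C+E: cost 28, carry weight 19, value 97
- A+B+C: cost 22, carry weight 12, value 83
- B+C+E: cost 21, carry weight 16, value 80
- C+D+E: cost 28, carry weight 17, value 76
Best: 97 util.

97 util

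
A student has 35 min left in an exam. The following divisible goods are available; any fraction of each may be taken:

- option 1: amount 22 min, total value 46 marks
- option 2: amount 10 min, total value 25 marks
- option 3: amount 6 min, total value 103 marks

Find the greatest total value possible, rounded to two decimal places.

167.73

Take in order of value per unit:
- option 3 (103/6 per unit): all 6 → value 103, running total 103.00
- option 2 (25/10 per unit): all 10 → value 25, running total 128.00
- option 1 (46/22 per unit): 19 of 22 → value 19×46/22 = 39.7273, running total 167.73
Total 167.73.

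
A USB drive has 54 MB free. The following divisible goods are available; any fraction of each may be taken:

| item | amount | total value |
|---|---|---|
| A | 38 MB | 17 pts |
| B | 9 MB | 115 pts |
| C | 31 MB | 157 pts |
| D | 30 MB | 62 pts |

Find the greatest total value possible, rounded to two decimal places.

300.93

Take in order of value per unit:
- B (115/9 per unit): all 9 → value 115, running total 115.00
- C (157/31 per unit): all 31 → value 157, running total 272.00
- D (62/30 per unit): 14 of 30 → value 14×62/30 = 28.9333, running total 300.93
Total 300.93.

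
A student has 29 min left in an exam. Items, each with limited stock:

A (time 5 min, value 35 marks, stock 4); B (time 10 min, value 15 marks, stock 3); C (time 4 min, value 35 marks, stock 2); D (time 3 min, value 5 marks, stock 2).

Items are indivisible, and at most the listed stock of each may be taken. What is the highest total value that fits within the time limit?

Best selections within time 29 and stock limits:
- 4×A + 2×C: time 28, value 210
- 3×A + 2×C + 2×D: time 29, value 185
- 3×A + 2×C + 1×D: time 26, value 180
Best: 210 marks.

210 marks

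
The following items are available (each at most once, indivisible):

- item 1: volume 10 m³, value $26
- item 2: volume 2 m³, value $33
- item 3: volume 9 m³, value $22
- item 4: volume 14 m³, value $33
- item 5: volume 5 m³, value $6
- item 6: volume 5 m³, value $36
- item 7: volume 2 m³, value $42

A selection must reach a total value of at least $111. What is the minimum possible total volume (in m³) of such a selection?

Subsets with value ≥ 111, sorted by total volume:
- item 2+item 6+item 7: volume 9, value 111
- item 2+item 5+item 6+item 7: volume 14, value 117
- item 2+item 3+item 6+item 7: volume 18, value 133
Minimum volume: 9 m³.

9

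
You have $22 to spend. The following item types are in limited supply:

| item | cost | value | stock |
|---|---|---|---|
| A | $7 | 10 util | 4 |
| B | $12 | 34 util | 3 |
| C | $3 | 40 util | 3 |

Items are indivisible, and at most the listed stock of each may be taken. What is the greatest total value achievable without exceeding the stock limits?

Best selections within cost 22 and stock limits:
- 1×B + 3×C: cost 21, value 154
- 1×A + 3×C: cost 16, value 130
- 3×C: cost 9, value 120
Best: 154 util.

154 util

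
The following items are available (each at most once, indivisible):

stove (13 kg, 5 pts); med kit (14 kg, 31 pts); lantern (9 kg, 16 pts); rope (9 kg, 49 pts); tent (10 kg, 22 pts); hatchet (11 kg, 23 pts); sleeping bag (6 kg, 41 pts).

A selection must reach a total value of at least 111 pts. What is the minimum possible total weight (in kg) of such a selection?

Subsets with value ≥ 111, sorted by total weight:
- rope+tent+sleeping bag: weight 25, value 112
- rope+hatchet+sleeping bag: weight 26, value 113
- med kit+rope+sleeping bag: weight 29, value 121
- lantern+rope+tent+sleeping bag: weight 34, value 128
Minimum weight: 25 kg.

25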